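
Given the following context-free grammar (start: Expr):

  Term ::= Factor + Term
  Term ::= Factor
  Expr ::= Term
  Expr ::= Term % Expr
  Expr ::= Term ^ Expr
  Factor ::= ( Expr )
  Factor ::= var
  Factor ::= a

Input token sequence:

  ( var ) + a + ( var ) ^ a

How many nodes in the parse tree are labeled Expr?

4

[Expr [Term [Factor ( [Expr [Term [Factor var]]] )] + [Term [Factor a] + [Term [Factor ( [Expr [Term [Factor var]]] )]]]] ^ [Expr [Term [Factor a]]]]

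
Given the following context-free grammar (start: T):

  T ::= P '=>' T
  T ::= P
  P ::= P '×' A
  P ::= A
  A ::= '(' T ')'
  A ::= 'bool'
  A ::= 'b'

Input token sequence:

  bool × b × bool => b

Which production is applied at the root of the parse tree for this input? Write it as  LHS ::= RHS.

[T [P [P [P [A bool]] × [A b]] × [A bool]] => [T [P [A b]]]]

T ::= P '=>' T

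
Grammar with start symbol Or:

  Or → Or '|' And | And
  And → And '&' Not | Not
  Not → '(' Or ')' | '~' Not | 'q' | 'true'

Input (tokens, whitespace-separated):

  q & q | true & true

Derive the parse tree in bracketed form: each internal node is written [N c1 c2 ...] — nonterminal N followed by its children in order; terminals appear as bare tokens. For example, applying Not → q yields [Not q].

Or
Or | And
And | And
And & Not | And
Not & Not | And
q & Not | And
q & q | And
q & q | And & Not
q & q | Not & Not
q & q | true & Not
q & q | true & true

[Or [Or [And [And [Not q]] & [Not q]]] | [And [And [Not true]] & [Not true]]]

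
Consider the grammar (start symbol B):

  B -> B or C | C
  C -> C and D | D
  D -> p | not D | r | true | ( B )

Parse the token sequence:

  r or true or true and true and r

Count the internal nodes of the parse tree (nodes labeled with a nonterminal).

[B [B [B [C [D r]]] or [C [D true]]] or [C [C [C [D true]] and [D true]] and [D r]]]

13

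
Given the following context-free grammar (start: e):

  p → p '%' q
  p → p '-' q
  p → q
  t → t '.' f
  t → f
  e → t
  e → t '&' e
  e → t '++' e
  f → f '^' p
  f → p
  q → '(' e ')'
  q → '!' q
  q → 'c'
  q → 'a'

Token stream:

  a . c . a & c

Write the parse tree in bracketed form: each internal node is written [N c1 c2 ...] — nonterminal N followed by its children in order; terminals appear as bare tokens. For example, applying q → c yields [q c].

e
t & e
t . f & e
t . f . f & e
f . f . f & e
p . f . f & e
q . f . f & e
a . f . f & e
a . p . f & e
a . q . f & e
a . c . f & e
a . c . p & e
a . c . q & e
a . c . a & e
a . c . a & t
a . c . a & f
a . c . a & p
a . c . a & q
a . c . a & c

[e [t [t [t [f [p [q a]]]] . [f [p [q c]]]] . [f [p [q a]]]] & [e [t [f [p [q c]]]]]]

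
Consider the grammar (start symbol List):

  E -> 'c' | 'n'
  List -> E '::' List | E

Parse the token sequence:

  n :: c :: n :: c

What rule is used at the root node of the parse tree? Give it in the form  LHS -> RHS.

List -> E '::' List

[List [E n] :: [List [E c] :: [List [E n] :: [List [E c]]]]]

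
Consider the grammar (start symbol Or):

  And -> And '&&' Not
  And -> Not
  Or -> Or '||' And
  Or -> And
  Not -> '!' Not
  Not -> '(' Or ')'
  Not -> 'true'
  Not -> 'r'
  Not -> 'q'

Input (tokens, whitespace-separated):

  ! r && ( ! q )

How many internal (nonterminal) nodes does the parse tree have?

10

[Or [And [And [Not ! [Not r]]] && [Not ( [Or [And [Not ! [Not q]]]] )]]]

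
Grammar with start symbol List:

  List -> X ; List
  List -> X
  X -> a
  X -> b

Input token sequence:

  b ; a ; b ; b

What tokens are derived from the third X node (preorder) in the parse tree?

b

[List [X b] ; [List [X a] ; [List [X b] ; [List [X b]]]]]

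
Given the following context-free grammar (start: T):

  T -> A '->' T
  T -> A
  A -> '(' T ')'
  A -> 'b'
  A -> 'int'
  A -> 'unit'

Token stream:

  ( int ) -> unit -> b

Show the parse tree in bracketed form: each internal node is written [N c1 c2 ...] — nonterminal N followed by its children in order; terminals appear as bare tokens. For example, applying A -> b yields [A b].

[T [A ( [T [A int]] )] -> [T [A unit] -> [T [A b]]]]

T
A -> T
( T ) -> T
( A ) -> T
( int ) -> T
( int ) -> A -> T
( int ) -> unit -> T
( int ) -> unit -> A
( int ) -> unit -> b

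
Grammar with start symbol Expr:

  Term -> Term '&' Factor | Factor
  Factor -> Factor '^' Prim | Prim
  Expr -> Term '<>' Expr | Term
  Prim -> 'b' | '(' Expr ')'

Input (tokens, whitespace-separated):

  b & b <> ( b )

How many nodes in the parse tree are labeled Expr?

3

[Expr [Term [Term [Factor [Prim b]]] & [Factor [Prim b]]] <> [Expr [Term [Factor [Prim ( [Expr [Term [Factor [Prim b]]]] )]]]]]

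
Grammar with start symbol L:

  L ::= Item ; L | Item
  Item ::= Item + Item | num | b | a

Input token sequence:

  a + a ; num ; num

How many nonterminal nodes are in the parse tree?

[L [Item [Item a] + [Item a]] ; [L [Item num] ; [L [Item num]]]]

8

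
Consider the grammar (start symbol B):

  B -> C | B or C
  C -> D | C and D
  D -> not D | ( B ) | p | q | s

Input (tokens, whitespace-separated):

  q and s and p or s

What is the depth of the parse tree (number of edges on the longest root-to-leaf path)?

6

[B [B [C [C [C [D q]] and [D s]] and [D p]]] or [C [D s]]]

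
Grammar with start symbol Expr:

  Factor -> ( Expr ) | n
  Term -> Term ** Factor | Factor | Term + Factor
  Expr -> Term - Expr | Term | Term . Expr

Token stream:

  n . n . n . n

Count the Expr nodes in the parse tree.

4

[Expr [Term [Factor n]] . [Expr [Term [Factor n]] . [Expr [Term [Factor n]] . [Expr [Term [Factor n]]]]]]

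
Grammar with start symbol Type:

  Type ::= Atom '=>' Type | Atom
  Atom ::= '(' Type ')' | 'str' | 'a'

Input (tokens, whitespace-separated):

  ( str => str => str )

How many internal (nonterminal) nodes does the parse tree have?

8

[Type [Atom ( [Type [Atom str] => [Type [Atom str] => [Type [Atom str]]]] )]]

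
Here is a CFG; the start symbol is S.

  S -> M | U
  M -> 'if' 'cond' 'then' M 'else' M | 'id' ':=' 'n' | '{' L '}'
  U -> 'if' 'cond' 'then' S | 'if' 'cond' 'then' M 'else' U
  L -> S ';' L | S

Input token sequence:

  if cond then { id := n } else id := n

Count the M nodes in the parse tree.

[S [M if cond then [M { [L [S [M id := n]]] }] else [M id := n]]]

4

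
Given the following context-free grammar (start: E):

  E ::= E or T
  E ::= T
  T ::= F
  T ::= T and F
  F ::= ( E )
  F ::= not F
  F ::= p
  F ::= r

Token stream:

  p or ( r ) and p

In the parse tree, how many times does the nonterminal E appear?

3

[E [E [T [F p]]] or [T [T [F ( [E [T [F r]]] )]] and [F p]]]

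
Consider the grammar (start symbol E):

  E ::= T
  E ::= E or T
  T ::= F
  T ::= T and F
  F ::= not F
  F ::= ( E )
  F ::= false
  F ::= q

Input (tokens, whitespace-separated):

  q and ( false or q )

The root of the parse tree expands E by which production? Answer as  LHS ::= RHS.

[E [T [T [F q]] and [F ( [E [E [T [F false]]] or [T [F q]]] )]]]

E ::= T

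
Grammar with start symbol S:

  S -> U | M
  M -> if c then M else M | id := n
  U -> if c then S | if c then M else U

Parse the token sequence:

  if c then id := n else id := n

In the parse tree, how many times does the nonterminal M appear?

3

[S [M if c then [M id := n] else [M id := n]]]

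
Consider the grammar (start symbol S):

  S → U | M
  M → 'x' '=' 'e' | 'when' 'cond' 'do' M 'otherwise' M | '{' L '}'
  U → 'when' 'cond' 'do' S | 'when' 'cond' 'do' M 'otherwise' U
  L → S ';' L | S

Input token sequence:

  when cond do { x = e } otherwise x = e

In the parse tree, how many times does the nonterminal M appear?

4

[S [M when cond do [M { [L [S [M x = e]]] }] otherwise [M x = e]]]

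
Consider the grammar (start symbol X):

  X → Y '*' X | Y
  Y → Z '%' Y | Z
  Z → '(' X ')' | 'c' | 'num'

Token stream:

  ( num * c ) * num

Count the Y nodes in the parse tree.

4

[X [Y [Z ( [X [Y [Z num]] * [X [Y [Z c]]]] )]] * [X [Y [Z num]]]]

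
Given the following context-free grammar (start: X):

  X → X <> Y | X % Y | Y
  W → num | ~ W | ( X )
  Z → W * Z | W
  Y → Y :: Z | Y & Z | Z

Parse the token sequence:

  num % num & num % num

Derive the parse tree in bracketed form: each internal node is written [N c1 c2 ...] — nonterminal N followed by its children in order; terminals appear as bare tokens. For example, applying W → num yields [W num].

[X [X [X [Y [Z [W num]]]] % [Y [Y [Z [W num]]] & [Z [W num]]]] % [Y [Z [W num]]]]

X
X % Y
X % Y % Y
Y % Y % Y
Z % Y % Y
W % Y % Y
num % Y % Y
num % Y & Z % Y
num % Z & Z % Y
num % W & Z % Y
num % num & Z % Y
num % num & W % Y
num % num & num % Y
num % num & num % Z
num % num & num % W
num % num & num % num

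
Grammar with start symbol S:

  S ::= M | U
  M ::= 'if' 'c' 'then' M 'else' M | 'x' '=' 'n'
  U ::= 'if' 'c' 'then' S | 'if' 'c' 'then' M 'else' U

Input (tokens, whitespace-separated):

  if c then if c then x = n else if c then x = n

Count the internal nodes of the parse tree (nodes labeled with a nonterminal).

8

[S [U if c then [S [U if c then [M x = n] else [U if c then [S [M x = n]]]]]]]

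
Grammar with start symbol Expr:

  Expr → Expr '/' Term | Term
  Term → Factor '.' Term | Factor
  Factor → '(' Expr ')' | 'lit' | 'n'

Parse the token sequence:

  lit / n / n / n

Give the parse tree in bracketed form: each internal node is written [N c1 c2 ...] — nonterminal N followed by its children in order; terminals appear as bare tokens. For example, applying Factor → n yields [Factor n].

Expr
Expr / Term
Expr / Term / Term
Expr / Term / Term / Term
Term / Term / Term / Term
Factor / Term / Term / Term
lit / Term / Term / Term
lit / Factor / Term / Term
lit / n / Term / Term
lit / n / Factor / Term
lit / n / n / Term
lit / n / n / Factor
lit / n / n / n

[Expr [Expr [Expr [Expr [Term [Factor lit]]] / [Term [Factor n]]] / [Term [Factor n]]] / [Term [Factor n]]]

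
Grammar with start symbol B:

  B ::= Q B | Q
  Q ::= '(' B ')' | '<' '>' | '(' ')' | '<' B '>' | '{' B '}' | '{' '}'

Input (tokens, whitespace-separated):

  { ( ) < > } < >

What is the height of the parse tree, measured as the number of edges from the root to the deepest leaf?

[B [Q { [B [Q ( )] [B [Q < >]]] }] [B [Q < >]]]

5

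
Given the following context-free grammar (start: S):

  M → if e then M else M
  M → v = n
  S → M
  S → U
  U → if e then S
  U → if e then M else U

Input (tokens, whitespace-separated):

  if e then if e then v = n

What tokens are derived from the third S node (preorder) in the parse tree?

v = n

[S [U if e then [S [U if e then [S [M v = n]]]]]]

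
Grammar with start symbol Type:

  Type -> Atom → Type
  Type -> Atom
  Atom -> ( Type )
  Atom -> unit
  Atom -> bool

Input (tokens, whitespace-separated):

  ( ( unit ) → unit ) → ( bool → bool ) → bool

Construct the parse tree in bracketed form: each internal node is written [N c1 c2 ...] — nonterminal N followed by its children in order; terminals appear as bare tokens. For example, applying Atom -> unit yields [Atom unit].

[Type [Atom ( [Type [Atom ( [Type [Atom unit]] )] → [Type [Atom unit]]] )] → [Type [Atom ( [Type [Atom bool] → [Type [Atom bool]]] )] → [Type [Atom bool]]]]

Type
Atom → Type
( Type ) → Type
( Atom → Type ) → Type
( ( Type ) → Type ) → Type
( ( Atom ) → Type ) → Type
( ( unit ) → Type ) → Type
( ( unit ) → Atom ) → Type
( ( unit ) → unit ) → Type
( ( unit ) → unit ) → Atom → Type
( ( unit ) → unit ) → ( Type ) → Type
( ( unit ) → unit ) → ( Atom → Type ) → Type
( ( unit ) → unit ) → ( bool → Type ) → Type
( ( unit ) → unit ) → ( bool → Atom ) → Type
( ( unit ) → unit ) → ( bool → bool ) → Type
( ( unit ) → unit ) → ( bool → bool ) → Atom
( ( unit ) → unit ) → ( bool → bool ) → bool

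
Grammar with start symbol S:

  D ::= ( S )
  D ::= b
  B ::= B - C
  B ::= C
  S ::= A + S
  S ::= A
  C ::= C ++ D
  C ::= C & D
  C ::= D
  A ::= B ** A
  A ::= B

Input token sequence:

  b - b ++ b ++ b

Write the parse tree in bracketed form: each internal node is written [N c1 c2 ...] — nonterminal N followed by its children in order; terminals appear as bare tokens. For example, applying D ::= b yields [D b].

[S [A [B [B [C [D b]]] - [C [C [C [D b]] ++ [D b]] ++ [D b]]]]]

S
A
B
B - C
C - C
D - C
b - C
b - C ++ D
b - C ++ D ++ D
b - D ++ D ++ D
b - b ++ D ++ D
b - b ++ b ++ D
b - b ++ b ++ b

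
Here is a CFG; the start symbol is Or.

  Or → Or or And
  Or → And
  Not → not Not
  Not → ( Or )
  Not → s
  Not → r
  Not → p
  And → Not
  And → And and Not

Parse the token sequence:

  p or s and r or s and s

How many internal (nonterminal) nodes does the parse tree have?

[Or [Or [Or [And [Not p]]] or [And [And [Not s]] and [Not r]]] or [And [And [Not s]] and [Not s]]]

13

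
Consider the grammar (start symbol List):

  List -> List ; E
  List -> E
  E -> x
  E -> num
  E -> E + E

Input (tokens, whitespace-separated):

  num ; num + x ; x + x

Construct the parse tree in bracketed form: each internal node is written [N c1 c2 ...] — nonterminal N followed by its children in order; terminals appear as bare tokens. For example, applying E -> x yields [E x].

List
List ; E
List ; E ; E
E ; E ; E
num ; E ; E
num ; E + E ; E
num ; num + E ; E
num ; num + x ; E
num ; num + x ; E + E
num ; num + x ; x + E
num ; num + x ; x + x

[List [List [List [E num]] ; [E [E num] + [E x]]] ; [E [E x] + [E x]]]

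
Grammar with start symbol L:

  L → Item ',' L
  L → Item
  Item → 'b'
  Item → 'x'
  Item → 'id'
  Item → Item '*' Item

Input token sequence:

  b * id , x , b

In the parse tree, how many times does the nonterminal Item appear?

[L [Item [Item b] * [Item id]] , [L [Item x] , [L [Item b]]]]

5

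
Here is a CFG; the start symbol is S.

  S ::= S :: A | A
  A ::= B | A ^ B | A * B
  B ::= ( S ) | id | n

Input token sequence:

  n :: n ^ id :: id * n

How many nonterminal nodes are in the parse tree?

[S [S [S [A [B n]]] :: [A [A [B n]] ^ [B id]]] :: [A [A [B id]] * [B n]]]

13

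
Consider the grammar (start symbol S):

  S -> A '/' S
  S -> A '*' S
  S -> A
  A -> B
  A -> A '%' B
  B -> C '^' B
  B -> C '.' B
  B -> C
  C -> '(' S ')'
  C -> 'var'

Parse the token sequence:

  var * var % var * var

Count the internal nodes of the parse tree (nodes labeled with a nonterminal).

15

[S [A [B [C var]]] * [S [A [A [B [C var]]] % [B [C var]]] * [S [A [B [C var]]]]]]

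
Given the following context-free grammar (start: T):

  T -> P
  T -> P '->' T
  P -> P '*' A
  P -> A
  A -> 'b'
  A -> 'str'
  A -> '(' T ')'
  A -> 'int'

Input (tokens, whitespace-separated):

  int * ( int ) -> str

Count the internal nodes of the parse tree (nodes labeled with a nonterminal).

[T [P [P [A int]] * [A ( [T [P [A int]]] )]] -> [T [P [A str]]]]

11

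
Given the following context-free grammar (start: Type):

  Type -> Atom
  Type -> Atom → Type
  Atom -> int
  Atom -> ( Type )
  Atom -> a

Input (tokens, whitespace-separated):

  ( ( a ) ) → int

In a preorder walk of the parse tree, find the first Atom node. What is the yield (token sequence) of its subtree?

( ( a ) )

[Type [Atom ( [Type [Atom ( [Type [Atom a]] )]] )] → [Type [Atom int]]]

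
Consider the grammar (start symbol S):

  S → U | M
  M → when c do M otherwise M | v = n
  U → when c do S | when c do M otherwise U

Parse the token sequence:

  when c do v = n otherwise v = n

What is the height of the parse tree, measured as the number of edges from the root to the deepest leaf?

3

[S [M when c do [M v = n] otherwise [M v = n]]]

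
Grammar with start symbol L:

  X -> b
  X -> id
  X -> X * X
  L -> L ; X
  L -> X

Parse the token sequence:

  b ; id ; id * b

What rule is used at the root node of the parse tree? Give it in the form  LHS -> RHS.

L -> L ; X

[L [L [L [X b]] ; [X id]] ; [X [X id] * [X b]]]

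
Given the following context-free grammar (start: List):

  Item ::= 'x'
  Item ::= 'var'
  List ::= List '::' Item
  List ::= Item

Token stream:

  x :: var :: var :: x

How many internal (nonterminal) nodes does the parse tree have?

[List [List [List [List [Item x]] :: [Item var]] :: [Item var]] :: [Item x]]

8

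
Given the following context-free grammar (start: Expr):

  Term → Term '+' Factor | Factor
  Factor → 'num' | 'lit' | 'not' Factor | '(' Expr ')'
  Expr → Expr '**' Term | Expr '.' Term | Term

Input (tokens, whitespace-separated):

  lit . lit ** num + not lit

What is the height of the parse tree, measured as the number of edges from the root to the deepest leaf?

[Expr [Expr [Expr [Term [Factor lit]]] . [Term [Factor lit]]] ** [Term [Term [Factor num]] + [Factor not [Factor lit]]]]

5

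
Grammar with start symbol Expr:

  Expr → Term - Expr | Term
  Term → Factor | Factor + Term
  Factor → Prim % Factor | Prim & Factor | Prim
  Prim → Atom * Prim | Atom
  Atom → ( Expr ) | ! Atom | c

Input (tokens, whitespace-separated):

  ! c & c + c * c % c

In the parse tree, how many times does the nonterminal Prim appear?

5

[Expr [Term [Factor [Prim [Atom ! [Atom c]]] & [Factor [Prim [Atom c]]]] + [Term [Factor [Prim [Atom c] * [Prim [Atom c]]] % [Factor [Prim [Atom c]]]]]]]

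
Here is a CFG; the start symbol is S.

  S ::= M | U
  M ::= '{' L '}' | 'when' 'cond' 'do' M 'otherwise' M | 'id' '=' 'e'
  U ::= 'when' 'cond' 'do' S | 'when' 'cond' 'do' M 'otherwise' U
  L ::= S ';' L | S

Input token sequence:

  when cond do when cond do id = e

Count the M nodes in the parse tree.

1

[S [U when cond do [S [U when cond do [S [M id = e]]]]]]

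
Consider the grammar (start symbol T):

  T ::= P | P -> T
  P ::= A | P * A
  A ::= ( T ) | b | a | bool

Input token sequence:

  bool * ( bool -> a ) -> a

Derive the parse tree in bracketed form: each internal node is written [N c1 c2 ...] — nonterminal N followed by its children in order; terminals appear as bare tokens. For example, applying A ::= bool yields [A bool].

[T [P [P [A bool]] * [A ( [T [P [A bool]] -> [T [P [A a]]]] )]] -> [T [P [A a]]]]

T
P -> T
P * A -> T
A * A -> T
bool * A -> T
bool * ( T ) -> T
bool * ( P -> T ) -> T
bool * ( A -> T ) -> T
bool * ( bool -> T ) -> T
bool * ( bool -> P ) -> T
bool * ( bool -> A ) -> T
bool * ( bool -> a ) -> T
bool * ( bool -> a ) -> P
bool * ( bool -> a ) -> A
bool * ( bool -> a ) -> a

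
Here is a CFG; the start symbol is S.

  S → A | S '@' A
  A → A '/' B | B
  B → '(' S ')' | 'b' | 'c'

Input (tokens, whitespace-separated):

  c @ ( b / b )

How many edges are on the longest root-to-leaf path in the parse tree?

[S [S [A [B c]]] @ [A [B ( [S [A [A [B b]] / [B b]]] )]]]

7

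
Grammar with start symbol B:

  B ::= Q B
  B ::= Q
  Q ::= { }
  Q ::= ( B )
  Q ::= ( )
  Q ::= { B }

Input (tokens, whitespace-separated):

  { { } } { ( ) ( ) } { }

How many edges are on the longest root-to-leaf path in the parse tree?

[B [Q { [B [Q { }]] }] [B [Q { [B [Q ( )] [B [Q ( )]]] }] [B [Q { }]]]]

6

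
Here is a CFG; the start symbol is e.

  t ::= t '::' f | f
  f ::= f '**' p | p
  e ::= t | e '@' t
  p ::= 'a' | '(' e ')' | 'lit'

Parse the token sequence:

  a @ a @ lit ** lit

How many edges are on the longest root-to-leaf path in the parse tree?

[e [e [e [t [f [p a]]]] @ [t [f [p a]]]] @ [t [f [f [p lit]] ** [p lit]]]]

6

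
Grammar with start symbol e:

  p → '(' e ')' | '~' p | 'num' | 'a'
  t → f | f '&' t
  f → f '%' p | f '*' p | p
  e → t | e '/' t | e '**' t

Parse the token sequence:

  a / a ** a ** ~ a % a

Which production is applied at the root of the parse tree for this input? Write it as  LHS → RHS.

[e [e [e [e [t [f [p a]]]] / [t [f [p a]]]] ** [t [f [p a]]]] ** [t [f [f [p ~ [p a]]] % [p a]]]]

e → e '**' t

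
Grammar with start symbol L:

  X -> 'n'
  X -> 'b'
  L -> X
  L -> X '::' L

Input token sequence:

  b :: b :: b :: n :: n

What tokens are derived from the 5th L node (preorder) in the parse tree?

n

[L [X b] :: [L [X b] :: [L [X b] :: [L [X n] :: [L [X n]]]]]]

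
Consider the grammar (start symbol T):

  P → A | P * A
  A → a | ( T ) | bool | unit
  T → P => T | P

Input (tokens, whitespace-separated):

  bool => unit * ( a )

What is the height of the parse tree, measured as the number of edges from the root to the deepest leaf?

[T [P [A bool]] => [T [P [P [A unit]] * [A ( [T [P [A a]]] )]]]]

7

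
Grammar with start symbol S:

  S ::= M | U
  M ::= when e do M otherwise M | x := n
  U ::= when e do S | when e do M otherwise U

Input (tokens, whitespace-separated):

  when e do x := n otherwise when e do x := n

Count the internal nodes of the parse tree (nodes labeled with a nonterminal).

[S [U when e do [M x := n] otherwise [U when e do [S [M x := n]]]]]

6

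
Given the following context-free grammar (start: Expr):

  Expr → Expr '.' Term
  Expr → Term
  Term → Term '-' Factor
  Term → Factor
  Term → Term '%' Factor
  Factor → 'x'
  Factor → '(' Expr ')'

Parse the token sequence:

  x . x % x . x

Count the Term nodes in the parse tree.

4

[Expr [Expr [Expr [Term [Factor x]]] . [Term [Term [Factor x]] % [Factor x]]] . [Term [Factor x]]]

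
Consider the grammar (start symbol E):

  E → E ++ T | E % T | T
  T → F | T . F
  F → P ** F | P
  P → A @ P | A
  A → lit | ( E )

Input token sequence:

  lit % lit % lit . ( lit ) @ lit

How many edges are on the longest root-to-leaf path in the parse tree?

10

[E [E [E [T [F [P [A lit]]]]] % [T [F [P [A lit]]]]] % [T [T [F [P [A lit]]]] . [F [P [A ( [E [T [F [P [A lit]]]]] )] @ [P [A lit]]]]]]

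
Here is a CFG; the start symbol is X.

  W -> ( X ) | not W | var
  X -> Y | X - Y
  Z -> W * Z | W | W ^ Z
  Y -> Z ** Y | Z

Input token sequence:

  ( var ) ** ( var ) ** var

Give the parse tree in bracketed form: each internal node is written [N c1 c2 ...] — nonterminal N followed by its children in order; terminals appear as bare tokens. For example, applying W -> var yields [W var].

[X [Y [Z [W ( [X [Y [Z [W var]]]] )]] ** [Y [Z [W ( [X [Y [Z [W var]]]] )]] ** [Y [Z [W var]]]]]]

X
Y
Z ** Y
W ** Y
( X ) ** Y
( Y ) ** Y
( Z ) ** Y
( W ) ** Y
( var ) ** Y
( var ) ** Z ** Y
( var ) ** W ** Y
( var ) ** ( X ) ** Y
( var ) ** ( Y ) ** Y
( var ) ** ( Z ) ** Y
( var ) ** ( W ) ** Y
( var ) ** ( var ) ** Y
( var ) ** ( var ) ** Z
( var ) ** ( var ) ** W
( var ) ** ( var ) ** var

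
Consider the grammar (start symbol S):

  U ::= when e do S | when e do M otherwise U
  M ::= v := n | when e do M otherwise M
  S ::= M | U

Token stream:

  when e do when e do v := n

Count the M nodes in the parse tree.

[S [U when e do [S [U when e do [S [M v := n]]]]]]

1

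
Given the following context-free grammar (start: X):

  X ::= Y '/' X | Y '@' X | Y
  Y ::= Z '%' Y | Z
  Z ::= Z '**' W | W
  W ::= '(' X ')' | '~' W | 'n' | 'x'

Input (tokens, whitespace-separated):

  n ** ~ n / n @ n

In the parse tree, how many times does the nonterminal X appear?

3

[X [Y [Z [Z [W n]] ** [W ~ [W n]]]] / [X [Y [Z [W n]]] @ [X [Y [Z [W n]]]]]]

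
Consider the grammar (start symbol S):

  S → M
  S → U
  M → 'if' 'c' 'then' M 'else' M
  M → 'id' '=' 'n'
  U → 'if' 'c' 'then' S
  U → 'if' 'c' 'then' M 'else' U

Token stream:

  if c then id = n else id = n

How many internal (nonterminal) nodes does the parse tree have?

[S [M if c then [M id = n] else [M id = n]]]

4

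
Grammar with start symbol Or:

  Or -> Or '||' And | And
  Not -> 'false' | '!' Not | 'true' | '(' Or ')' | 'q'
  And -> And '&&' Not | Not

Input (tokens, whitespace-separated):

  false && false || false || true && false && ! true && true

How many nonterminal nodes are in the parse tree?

18

[Or [Or [Or [And [And [Not false]] && [Not false]]] || [And [Not false]]] || [And [And [And [And [Not true]] && [Not false]] && [Not ! [Not true]]] && [Not true]]]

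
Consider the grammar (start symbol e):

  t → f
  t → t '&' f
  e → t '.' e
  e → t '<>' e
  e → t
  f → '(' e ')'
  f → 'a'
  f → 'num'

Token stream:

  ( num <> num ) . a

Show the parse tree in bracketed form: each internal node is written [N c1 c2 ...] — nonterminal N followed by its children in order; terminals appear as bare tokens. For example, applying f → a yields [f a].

e
t . e
f . e
( e ) . e
( t <> e ) . e
( f <> e ) . e
( num <> e ) . e
( num <> t ) . e
( num <> f ) . e
( num <> num ) . e
( num <> num ) . t
( num <> num ) . f
( num <> num ) . a

[e [t [f ( [e [t [f num]] <> [e [t [f num]]]] )]] . [e [t [f a]]]]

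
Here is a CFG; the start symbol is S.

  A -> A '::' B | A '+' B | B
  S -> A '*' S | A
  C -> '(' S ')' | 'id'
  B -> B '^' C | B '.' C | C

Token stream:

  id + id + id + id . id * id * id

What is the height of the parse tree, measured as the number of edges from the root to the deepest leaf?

7

[S [A [A [A [A [B [C id]]] + [B [C id]]] + [B [C id]]] + [B [B [C id]] . [C id]]] * [S [A [B [C id]]] * [S [A [B [C id]]]]]]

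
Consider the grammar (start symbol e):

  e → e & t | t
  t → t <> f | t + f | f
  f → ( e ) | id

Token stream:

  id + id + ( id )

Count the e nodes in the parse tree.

[e [t [t [t [f id]] + [f id]] + [f ( [e [t [f id]]] )]]]

2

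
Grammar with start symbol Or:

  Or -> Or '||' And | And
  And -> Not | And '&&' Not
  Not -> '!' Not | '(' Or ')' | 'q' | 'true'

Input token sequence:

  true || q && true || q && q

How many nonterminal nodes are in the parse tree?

13

[Or [Or [Or [And [Not true]]] || [And [And [Not q]] && [Not true]]] || [And [And [Not q]] && [Not q]]]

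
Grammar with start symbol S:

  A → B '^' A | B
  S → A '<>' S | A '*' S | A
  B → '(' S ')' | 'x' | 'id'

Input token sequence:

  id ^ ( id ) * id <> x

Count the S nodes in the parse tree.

4

[S [A [B id] ^ [A [B ( [S [A [B id]]] )]]] * [S [A [B id]] <> [S [A [B x]]]]]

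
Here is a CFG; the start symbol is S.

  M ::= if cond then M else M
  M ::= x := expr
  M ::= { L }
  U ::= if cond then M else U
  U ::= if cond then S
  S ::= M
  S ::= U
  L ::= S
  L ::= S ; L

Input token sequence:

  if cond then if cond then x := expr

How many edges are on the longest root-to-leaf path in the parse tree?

[S [U if cond then [S [U if cond then [S [M x := expr]]]]]]

6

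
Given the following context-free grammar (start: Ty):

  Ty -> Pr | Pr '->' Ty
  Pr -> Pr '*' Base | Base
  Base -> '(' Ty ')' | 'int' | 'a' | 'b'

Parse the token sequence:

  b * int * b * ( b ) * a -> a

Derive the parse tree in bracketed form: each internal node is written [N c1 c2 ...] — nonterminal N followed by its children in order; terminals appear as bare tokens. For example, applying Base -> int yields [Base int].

[Ty [Pr [Pr [Pr [Pr [Pr [Base b]] * [Base int]] * [Base b]] * [Base ( [Ty [Pr [Base b]]] )]] * [Base a]] -> [Ty [Pr [Base a]]]]

Ty
Pr -> Ty
Pr * Base -> Ty
Pr * Base * Base -> Ty
Pr * Base * Base * Base -> Ty
Pr * Base * Base * Base * Base -> Ty
Base * Base * Base * Base * Base -> Ty
b * Base * Base * Base * Base -> Ty
b * int * Base * Base * Base -> Ty
b * int * b * Base * Base -> Ty
b * int * b * ( Ty ) * Base -> Ty
b * int * b * ( Pr ) * Base -> Ty
b * int * b * ( Base ) * Base -> Ty
b * int * b * ( b ) * Base -> Ty
b * int * b * ( b ) * a -> Ty
b * int * b * ( b ) * a -> Pr
b * int * b * ( b ) * a -> Base
b * int * b * ( b ) * a -> a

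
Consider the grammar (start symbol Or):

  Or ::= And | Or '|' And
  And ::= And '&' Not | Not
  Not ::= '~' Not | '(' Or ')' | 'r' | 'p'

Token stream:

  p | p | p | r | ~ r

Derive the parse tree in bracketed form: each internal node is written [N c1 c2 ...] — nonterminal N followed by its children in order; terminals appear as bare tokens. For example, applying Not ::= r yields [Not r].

[Or [Or [Or [Or [Or [And [Not p]]] | [And [Not p]]] | [And [Not p]]] | [And [Not r]]] | [And [Not ~ [Not r]]]]

Or
Or | And
Or | And | And
Or | And | And | And
Or | And | And | And | And
And | And | And | And | And
Not | And | And | And | And
p | And | And | And | And
p | Not | And | And | And
p | p | And | And | And
p | p | Not | And | And
p | p | p | And | And
p | p | p | Not | And
p | p | p | r | And
p | p | p | r | Not
p | p | p | r | ~ Not
p | p | p | r | ~ r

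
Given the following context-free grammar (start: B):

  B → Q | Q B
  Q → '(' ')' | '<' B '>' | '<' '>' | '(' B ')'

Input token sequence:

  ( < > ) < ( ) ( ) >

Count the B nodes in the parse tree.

5

[B [Q ( [B [Q < >]] )] [B [Q < [B [Q ( )] [B [Q ( )]]] >]]]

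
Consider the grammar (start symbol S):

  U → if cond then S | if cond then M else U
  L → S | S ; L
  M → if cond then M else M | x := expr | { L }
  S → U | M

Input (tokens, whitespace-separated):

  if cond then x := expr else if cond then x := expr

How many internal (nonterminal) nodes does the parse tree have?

[S [U if cond then [M x := expr] else [U if cond then [S [M x := expr]]]]]

6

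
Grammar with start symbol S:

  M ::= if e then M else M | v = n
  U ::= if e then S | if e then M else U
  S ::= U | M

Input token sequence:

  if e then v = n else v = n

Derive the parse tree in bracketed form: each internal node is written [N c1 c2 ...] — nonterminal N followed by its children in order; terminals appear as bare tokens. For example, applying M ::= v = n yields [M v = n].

[S [M if e then [M v = n] else [M v = n]]]

S
M
if e then M else M
if e then v = n else M
if e then v = n else v = n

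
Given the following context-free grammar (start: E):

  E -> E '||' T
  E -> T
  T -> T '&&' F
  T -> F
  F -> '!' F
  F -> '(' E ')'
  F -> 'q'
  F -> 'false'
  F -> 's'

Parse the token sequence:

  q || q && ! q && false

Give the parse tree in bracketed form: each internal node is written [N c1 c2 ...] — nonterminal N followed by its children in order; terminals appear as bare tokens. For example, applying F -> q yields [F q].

[E [E [T [F q]]] || [T [T [T [F q]] && [F ! [F q]]] && [F false]]]

E
E || T
T || T
F || T
q || T
q || T && F
q || T && F && F
q || F && F && F
q || q && F && F
q || q && ! F && F
q || q && ! q && F
q || q && ! q && false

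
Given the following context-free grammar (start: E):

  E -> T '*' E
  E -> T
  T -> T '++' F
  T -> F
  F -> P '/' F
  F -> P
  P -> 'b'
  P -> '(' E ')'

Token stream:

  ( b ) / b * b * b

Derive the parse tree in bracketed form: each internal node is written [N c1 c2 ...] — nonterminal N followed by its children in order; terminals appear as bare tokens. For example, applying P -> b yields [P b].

[E [T [F [P ( [E [T [F [P b]]]] )] / [F [P b]]]] * [E [T [F [P b]]] * [E [T [F [P b]]]]]]

E
T * E
F * E
P / F * E
( E ) / F * E
( T ) / F * E
( F ) / F * E
( P ) / F * E
( b ) / F * E
( b ) / P * E
( b ) / b * E
( b ) / b * T * E
( b ) / b * F * E
( b ) / b * P * E
( b ) / b * b * E
( b ) / b * b * T
( b ) / b * b * F
( b ) / b * b * P
( b ) / b * b * b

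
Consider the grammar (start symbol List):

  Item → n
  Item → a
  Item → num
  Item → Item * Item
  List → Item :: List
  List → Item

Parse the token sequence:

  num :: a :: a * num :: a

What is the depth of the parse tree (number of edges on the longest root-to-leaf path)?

5

[List [Item num] :: [List [Item a] :: [List [Item [Item a] * [Item num]] :: [List [Item a]]]]]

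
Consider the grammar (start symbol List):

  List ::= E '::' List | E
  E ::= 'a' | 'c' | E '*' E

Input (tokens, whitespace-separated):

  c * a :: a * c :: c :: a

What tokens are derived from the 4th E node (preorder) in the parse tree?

[List [E [E c] * [E a]] :: [List [E [E a] * [E c]] :: [List [E c] :: [List [E a]]]]]

a * c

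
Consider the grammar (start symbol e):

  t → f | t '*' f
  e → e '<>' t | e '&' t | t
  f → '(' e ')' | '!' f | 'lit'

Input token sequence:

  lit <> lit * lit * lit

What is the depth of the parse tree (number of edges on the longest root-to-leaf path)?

[e [e [t [f lit]]] <> [t [t [t [f lit]] * [f lit]] * [f lit]]]

5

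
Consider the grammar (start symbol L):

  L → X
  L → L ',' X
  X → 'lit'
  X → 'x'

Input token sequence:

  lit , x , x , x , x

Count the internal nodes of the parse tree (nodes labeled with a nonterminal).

[L [L [L [L [L [X lit]] , [X x]] , [X x]] , [X x]] , [X x]]

10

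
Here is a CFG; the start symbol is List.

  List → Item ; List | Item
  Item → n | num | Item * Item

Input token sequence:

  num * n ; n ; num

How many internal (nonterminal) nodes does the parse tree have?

[List [Item [Item num] * [Item n]] ; [List [Item n] ; [List [Item num]]]]

8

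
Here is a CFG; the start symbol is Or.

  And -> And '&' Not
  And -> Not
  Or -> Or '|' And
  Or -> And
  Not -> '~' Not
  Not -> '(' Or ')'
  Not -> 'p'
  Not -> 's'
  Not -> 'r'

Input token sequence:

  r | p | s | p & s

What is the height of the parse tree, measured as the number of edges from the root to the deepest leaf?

6

[Or [Or [Or [Or [And [Not r]]] | [And [Not p]]] | [And [Not s]]] | [And [And [Not p]] & [Not s]]]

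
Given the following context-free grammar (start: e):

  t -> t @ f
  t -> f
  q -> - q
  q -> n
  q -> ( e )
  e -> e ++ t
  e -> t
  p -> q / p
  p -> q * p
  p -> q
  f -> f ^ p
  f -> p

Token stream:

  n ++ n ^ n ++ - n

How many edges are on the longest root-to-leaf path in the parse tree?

7

[e [e [e [t [f [p [q n]]]]] ++ [t [f [f [p [q n]]] ^ [p [q n]]]]] ++ [t [f [p [q - [q n]]]]]]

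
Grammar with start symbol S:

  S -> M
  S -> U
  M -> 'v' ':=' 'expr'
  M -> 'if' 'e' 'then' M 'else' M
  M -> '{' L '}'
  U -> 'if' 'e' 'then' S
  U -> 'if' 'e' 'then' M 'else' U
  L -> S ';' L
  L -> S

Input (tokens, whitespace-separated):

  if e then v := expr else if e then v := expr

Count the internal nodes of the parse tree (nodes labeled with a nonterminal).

[S [U if e then [M v := expr] else [U if e then [S [M v := expr]]]]]

6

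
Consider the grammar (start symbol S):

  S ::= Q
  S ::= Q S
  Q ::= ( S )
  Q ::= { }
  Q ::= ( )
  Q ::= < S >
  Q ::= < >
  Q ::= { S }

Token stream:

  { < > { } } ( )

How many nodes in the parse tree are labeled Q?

4

[S [Q { [S [Q < >] [S [Q { }]]] }] [S [Q ( )]]]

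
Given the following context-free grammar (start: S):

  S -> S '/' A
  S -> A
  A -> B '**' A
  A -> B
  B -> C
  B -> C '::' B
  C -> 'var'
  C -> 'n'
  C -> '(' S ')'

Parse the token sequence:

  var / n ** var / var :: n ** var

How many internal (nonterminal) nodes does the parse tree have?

[S [S [S [A [B [C var]]]] / [A [B [C n]] ** [A [B [C var]]]]] / [A [B [C var] :: [B [C n]]] ** [A [B [C var]]]]]

20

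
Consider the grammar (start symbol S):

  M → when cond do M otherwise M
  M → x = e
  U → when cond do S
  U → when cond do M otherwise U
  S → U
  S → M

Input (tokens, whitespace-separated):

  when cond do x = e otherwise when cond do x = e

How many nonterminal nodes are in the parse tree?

[S [U when cond do [M x = e] otherwise [U when cond do [S [M x = e]]]]]

6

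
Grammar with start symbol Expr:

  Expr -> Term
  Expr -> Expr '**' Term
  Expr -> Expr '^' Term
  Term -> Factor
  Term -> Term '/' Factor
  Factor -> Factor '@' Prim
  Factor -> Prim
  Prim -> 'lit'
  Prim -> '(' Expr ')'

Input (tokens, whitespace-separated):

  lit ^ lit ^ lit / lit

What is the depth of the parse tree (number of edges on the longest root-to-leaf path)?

[Expr [Expr [Expr [Term [Factor [Prim lit]]]] ^ [Term [Factor [Prim lit]]]] ^ [Term [Term [Factor [Prim lit]]] / [Factor [Prim lit]]]]

6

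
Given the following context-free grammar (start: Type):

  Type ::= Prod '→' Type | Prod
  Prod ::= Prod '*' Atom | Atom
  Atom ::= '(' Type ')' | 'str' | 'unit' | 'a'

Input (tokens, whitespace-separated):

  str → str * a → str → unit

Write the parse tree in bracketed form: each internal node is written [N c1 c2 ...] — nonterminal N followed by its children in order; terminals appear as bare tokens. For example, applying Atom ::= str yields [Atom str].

Type
Prod → Type
Atom → Type
str → Type
str → Prod → Type
str → Prod * Atom → Type
str → Atom * Atom → Type
str → str * Atom → Type
str → str * a → Type
str → str * a → Prod → Type
str → str * a → Atom → Type
str → str * a → str → Type
str → str * a → str → Prod
str → str * a → str → Atom
str → str * a → str → unit

[Type [Prod [Atom str]] → [Type [Prod [Prod [Atom str]] * [Atom a]] → [Type [Prod [Atom str]] → [Type [Prod [Atom unit]]]]]]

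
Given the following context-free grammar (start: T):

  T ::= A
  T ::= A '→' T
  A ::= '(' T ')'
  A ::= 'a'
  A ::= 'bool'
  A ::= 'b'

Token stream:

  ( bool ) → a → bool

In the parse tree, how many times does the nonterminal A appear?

[T [A ( [T [A bool]] )] → [T [A a] → [T [A bool]]]]

4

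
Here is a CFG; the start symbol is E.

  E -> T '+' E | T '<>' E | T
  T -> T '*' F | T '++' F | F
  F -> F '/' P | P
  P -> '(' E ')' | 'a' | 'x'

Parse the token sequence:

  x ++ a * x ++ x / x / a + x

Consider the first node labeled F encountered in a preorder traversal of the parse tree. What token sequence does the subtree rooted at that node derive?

[E [T [T [T [T [F [P x]]] ++ [F [P a]]] * [F [P x]]] ++ [F [F [F [P x]] / [P x]] / [P a]]] + [E [T [F [P x]]]]]

x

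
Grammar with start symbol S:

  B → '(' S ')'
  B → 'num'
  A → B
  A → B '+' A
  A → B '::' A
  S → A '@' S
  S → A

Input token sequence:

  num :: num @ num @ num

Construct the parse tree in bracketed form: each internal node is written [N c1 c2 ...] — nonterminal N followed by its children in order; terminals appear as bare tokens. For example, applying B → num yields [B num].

[S [A [B num] :: [A [B num]]] @ [S [A [B num]] @ [S [A [B num]]]]]

S
A @ S
B :: A @ S
num :: A @ S
num :: B @ S
num :: num @ S
num :: num @ A @ S
num :: num @ B @ S
num :: num @ num @ S
num :: num @ num @ A
num :: num @ num @ B
num :: num @ num @ num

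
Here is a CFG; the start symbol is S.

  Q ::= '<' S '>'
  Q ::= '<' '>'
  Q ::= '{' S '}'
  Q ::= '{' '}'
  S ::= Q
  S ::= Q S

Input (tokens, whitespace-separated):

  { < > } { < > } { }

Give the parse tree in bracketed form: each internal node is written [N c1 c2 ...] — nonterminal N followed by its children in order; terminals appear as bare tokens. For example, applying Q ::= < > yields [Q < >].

[S [Q { [S [Q < >]] }] [S [Q { [S [Q < >]] }] [S [Q { }]]]]

S
Q S
{ S } S
{ Q } S
{ < > } S
{ < > } Q S
{ < > } { S } S
{ < > } { Q } S
{ < > } { < > } S
{ < > } { < > } Q
{ < > } { < > } { }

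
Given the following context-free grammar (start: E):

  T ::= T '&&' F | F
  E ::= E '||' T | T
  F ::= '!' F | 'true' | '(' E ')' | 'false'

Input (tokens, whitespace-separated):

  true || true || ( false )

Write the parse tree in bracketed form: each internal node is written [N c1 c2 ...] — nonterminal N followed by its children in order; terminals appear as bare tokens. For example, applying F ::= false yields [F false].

[E [E [E [T [F true]]] || [T [F true]]] || [T [F ( [E [T [F false]]] )]]]

E
E || T
E || T || T
T || T || T
F || T || T
true || T || T
true || F || T
true || true || T
true || true || F
true || true || ( E )
true || true || ( T )
true || true || ( F )
true || true || ( false )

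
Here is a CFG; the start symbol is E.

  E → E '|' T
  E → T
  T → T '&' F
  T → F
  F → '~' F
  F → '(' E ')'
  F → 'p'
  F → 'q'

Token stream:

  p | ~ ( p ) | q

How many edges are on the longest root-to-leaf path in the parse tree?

8

[E [E [E [T [F p]]] | [T [F ~ [F ( [E [T [F p]]] )]]]] | [T [F q]]]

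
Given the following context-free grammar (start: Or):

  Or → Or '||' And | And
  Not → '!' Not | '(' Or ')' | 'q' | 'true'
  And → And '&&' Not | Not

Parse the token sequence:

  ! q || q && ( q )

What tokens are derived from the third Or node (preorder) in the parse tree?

[Or [Or [And [Not ! [Not q]]]] || [And [And [Not q]] && [Not ( [Or [And [Not q]]] )]]]

q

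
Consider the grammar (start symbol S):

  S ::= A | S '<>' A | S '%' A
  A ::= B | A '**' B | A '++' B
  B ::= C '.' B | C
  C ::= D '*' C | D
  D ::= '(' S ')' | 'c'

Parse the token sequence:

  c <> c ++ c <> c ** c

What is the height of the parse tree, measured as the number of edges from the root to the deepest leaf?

7

[S [S [S [A [B [C [D c]]]]] <> [A [A [B [C [D c]]]] ++ [B [C [D c]]]]] <> [A [A [B [C [D c]]]] ** [B [C [D c]]]]]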